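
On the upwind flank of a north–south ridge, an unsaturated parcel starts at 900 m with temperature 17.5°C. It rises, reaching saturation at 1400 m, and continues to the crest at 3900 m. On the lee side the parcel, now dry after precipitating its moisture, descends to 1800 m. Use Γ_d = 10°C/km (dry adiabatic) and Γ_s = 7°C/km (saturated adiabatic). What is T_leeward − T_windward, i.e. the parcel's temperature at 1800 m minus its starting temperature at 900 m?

900 → 1400 m (dry, 10°C/km): ΔT = -10 × 0.5 = -5°C → T = 12.5°C
1400 → 3900 m (saturated, 7°C/km): ΔT = -7 × 2.5 = -17.5°C → T = -5°C
3900 → 1800 m (dry descent, 10°C/km): ΔT = +10 × 2.1 = +21°C → T = 16°C
Net change vs windward start: 16 − 17.5 = -1.5°C

-1.5°C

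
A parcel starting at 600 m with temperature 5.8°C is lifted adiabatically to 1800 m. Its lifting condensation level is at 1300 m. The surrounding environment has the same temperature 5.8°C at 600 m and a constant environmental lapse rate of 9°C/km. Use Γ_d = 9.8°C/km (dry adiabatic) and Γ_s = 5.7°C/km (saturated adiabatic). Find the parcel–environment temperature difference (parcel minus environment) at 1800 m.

+1.09°C (parcel warmer than environment)

Parcel:
  600 → 1300 m (dry, 9.8°C/km): ΔT = -9.8 × 0.7 = -6.86°C → T = -1.06°C
  1300 → 1800 m (saturated, 5.7°C/km): ΔT = -5.7 × 0.5 = -2.85°C → T = -3.91°C
Environment:
  600 → 1800 m (environment, 9°C/km): ΔT = -9 × 1.2 = -10.8°C → T = -5°C
T_parcel − T_env = -3.91 − (-5) = +1.09°C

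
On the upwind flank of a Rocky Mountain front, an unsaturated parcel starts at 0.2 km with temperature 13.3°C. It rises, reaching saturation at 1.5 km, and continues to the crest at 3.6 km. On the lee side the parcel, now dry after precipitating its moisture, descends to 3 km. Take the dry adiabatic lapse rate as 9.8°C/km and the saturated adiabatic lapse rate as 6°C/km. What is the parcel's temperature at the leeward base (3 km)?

Dry to 1500 m: -9.8 × 1.3 km = -12.74°C, so T = 0.56°C.
Saturated to 3600 m: -6 × 2.1 km = -12.6°C, so T = -12.04°C.
Dry descent to 3000 m: +9.8 × 0.6 km = +5.88°C, so T = -6.16°C.

-6.16°C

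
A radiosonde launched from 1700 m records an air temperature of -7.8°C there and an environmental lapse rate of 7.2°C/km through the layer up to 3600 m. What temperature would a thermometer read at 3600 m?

-21.48°C

1700 → 3600 m (environmental, 7.2°C/km): ΔT = -7.2 × 1.9 = -13.68°C → T = -21.48°C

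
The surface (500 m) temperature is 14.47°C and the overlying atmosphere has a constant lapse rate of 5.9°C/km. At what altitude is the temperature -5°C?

Height above start = (14.47 − (-5)) / 5.9 = 3.3 km
Altitude = 500 m + 3300 m = 3800 m

3800 m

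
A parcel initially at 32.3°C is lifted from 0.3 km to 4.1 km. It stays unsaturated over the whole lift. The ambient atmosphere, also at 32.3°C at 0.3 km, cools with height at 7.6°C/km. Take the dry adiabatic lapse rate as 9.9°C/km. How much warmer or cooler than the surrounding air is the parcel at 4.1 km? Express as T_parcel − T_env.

Parcel:
  300–4100 m, dry: Δz = 3.8 km ⇒ ΔT = -37.62°C; T = -5.32°C
Environment:
  300–4100 m, environment: Δz = 3.8 km ⇒ ΔT = -28.88°C; T = 3.42°C
T_parcel − T_env = -5.32 − 3.42 = -8.74°C

-8.74°C (parcel cooler than environment)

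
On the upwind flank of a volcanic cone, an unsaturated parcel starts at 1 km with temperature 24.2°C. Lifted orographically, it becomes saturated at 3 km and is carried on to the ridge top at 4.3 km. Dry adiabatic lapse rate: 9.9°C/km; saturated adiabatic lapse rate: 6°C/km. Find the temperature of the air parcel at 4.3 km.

-3.4°C

1000–3000 m, dry: Δz = 2 km ⇒ ΔT = -19.8°C; T = 4.4°C
3000–4300 m, saturated: Δz = 1.3 km ⇒ ΔT = -7.8°C; T = -3.4°C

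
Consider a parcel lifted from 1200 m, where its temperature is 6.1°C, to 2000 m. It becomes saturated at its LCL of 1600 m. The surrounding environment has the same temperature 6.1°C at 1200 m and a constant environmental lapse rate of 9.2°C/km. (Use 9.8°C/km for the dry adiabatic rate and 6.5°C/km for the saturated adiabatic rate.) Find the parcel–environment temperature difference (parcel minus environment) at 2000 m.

Parcel:
  From 1200 m to 1600 m (dry): cools by 9.8 × 0.4 = 3.92°C, giving 2.18°C.
  From 1600 m to 2000 m (saturated): cools by 6.5 × 0.4 = 2.6°C, giving -0.42°C.
Environment:
  From 1200 m to 2000 m (environment): cools by 9.2 × 0.8 = 7.36°C, giving -1.26°C.
T_parcel − T_env = -0.42 − (-1.26) = +0.84°C

+0.84°C (parcel warmer than environment)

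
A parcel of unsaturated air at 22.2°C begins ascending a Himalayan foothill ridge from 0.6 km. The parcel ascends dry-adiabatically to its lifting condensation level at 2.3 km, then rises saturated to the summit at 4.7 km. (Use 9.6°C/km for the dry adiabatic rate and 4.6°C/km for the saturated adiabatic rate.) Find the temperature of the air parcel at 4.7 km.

-5.16°C

600–2300 m, dry: Δz = 1.7 km ⇒ ΔT = -16.32°C; T = 5.88°C
2300–4700 m, saturated: Δz = 2.4 km ⇒ ΔT = -11.04°C; T = -5.16°C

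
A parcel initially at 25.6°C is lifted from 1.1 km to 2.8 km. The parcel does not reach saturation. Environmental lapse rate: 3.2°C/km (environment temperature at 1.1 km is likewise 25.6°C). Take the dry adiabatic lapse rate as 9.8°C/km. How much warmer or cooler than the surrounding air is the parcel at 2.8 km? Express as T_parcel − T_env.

Parcel:
  From 1100 m to 2800 m (dry): cools by 9.8 × 1.7 = 16.66°C, giving 8.94°C.
Environment:
  From 1100 m to 2800 m (environment): cools by 3.2 × 1.7 = 5.44°C, giving 20.16°C.
T_parcel − T_env = 8.94 − 20.16 = -11.22°C

-11.22°C (parcel cooler than environment)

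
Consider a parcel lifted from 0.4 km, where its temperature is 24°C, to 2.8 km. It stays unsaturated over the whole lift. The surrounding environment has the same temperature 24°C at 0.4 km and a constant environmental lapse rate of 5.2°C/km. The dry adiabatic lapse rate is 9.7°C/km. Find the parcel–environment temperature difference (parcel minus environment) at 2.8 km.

-10.8°C (parcel cooler than environment)

Parcel:
  From 400 m to 2800 m (dry): cools by 9.7 × 2.4 = 23.28°C, giving 0.72°C.
Environment:
  From 400 m to 2800 m (environment): cools by 5.2 × 2.4 = 12.48°C, giving 11.52°C.
T_parcel − T_env = 0.72 − 11.52 = -10.8°C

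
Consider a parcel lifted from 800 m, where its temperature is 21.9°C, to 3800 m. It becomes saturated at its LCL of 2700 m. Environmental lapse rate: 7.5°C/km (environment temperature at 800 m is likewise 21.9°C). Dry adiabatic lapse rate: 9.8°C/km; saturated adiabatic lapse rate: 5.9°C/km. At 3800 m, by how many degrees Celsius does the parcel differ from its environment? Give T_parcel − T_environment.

-2.61°C (parcel cooler than environment)

Parcel:
  From 800 m to 2700 m (dry): cools by 9.8 × 1.9 = 18.62°C, giving 3.28°C.
  From 2700 m to 3800 m (saturated): cools by 5.9 × 1.1 = 6.49°C, giving -3.21°C.
Environment:
  From 800 m to 3800 m (environment): cools by 7.5 × 3 = 22.5°C, giving -0.6°C.
T_parcel − T_env = -3.21 − (-0.6) = -2.61°C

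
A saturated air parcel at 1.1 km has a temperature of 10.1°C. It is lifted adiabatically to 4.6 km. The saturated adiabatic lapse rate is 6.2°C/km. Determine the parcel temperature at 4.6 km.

Saturated adiabatic to 4600 m: -6.2 × 3.5 km = -21.7°C, so T = -11.6°C.

-11.6°C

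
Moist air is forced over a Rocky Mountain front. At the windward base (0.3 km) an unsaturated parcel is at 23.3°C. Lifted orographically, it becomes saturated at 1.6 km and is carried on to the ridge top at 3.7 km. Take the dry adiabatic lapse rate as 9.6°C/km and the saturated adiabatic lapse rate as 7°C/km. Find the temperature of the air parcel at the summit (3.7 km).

-3.88°C

From 300 m to 1600 m (dry): cools by 9.6 × 1.3 = 12.48°C, giving 10.82°C.
From 1600 m to 3700 m (saturated): cools by 7 × 2.1 = 14.7°C, giving -3.88°C.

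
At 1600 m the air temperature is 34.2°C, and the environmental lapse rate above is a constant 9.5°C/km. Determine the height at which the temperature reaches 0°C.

Height above start = (34.2 − 0) / 9.5 = 3.6 km
Altitude = 1600 m + 3600 m = 5200 m

5200 m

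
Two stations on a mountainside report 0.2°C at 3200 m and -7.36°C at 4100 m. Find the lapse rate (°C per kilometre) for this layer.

8.4°C/km

Γ = −ΔT/Δz = (0.2 − (-7.36)) / (4100 − 3200) m
  = 7.56°C / 0.9 km = 8.4°C/km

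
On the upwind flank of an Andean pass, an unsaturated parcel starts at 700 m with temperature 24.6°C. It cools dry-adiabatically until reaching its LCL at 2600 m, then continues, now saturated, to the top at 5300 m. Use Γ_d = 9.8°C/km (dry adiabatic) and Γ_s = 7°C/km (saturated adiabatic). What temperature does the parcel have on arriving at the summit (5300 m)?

From 700 m to 2600 m (dry): cools by 9.8 × 1.9 = 18.62°C, giving 5.98°C.
From 2600 m to 5300 m (saturated): cools by 7 × 2.7 = 18.9°C, giving -12.92°C.

-12.92°C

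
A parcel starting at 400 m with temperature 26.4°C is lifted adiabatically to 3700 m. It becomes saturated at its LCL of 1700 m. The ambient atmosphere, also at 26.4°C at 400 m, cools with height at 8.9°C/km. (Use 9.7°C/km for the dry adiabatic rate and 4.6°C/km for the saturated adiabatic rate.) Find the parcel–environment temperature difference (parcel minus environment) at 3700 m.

Parcel:
  From 400 m to 1700 m (dry): cools by 9.7 × 1.3 = 12.61°C, giving 13.79°C.
  From 1700 m to 3700 m (saturated): cools by 4.6 × 2 = 9.2°C, giving 4.59°C.
Environment:
  From 400 m to 3700 m (environment): cools by 8.9 × 3.3 = 29.37°C, giving -2.97°C.
T_parcel − T_env = 4.59 − (-2.97) = +7.56°C

+7.56°C (parcel warmer than environment)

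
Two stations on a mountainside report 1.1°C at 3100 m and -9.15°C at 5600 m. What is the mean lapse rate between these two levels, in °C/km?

4.1°C/km

Γ = −ΔT/Δz = (1.1 − (-9.15)) / (5600 − 3100) m
  = 10.25°C / 2.5 km = 4.1°C/km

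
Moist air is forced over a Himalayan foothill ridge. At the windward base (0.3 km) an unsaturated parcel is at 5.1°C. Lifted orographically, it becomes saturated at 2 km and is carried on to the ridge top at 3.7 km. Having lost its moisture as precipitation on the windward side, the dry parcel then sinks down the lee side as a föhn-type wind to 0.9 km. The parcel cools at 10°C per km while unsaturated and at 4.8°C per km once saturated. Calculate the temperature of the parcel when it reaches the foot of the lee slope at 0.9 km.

300 → 2000 m (dry, 10°C/km): ΔT = -10 × 1.7 = -17°C → T = -11.9°C
2000 → 3700 m (saturated, 4.8°C/km): ΔT = -4.8 × 1.7 = -8.16°C → T = -20.06°C
3700 → 900 m (dry descent, 10°C/km): ΔT = +10 × 2.8 = +28°C → T = 7.94°C

7.94°C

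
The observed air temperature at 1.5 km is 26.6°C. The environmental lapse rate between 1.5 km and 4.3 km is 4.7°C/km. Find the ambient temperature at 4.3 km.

13.44°C

Environmental to 4300 m: -4.7 × 2.8 km = -13.16°C, so T = 13.44°C.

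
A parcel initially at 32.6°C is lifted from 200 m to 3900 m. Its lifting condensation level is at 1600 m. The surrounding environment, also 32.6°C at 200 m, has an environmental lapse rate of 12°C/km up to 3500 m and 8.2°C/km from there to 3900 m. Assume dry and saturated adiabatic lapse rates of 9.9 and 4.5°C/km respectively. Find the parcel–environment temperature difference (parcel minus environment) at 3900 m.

+18.67°C (parcel warmer than environment)

Parcel:
  Dry to 1600 m: -9.9 × 1.4 km = -13.86°C, so T = 18.74°C.
  Saturated to 3900 m: -4.5 × 2.3 km = -10.35°C, so T = 8.39°C.
Environment:
  Environment, lower layer to 3500 m: -12 × 3.3 km = -39.6°C, so T = -7°C.
  Environment, upper layer to 3900 m: -8.2 × 0.4 km = -3.28°C, so T = -10.28°C.
T_parcel − T_env = 8.39 − (-10.28) = +18.67°C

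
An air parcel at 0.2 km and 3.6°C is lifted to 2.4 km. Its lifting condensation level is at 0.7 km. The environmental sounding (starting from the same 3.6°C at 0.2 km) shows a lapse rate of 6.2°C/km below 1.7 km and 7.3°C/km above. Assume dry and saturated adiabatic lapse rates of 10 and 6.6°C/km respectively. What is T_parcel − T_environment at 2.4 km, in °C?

Parcel:
  From 200 m to 700 m (dry): cools by 10 × 0.5 = 5°C, giving -1.4°C.
  From 700 m to 2400 m (saturated): cools by 6.6 × 1.7 = 11.22°C, giving -12.62°C.
Environment:
  From 200 m to 1700 m (environment, lower layer): cools by 6.2 × 1.5 = 9.3°C, giving -5.7°C.
  From 1700 m to 2400 m (environment, upper layer): cools by 7.3 × 0.7 = 5.11°C, giving -10.81°C.
T_parcel − T_env = -12.62 − (-10.81) = -1.81°C

-1.81°C (parcel cooler than environment)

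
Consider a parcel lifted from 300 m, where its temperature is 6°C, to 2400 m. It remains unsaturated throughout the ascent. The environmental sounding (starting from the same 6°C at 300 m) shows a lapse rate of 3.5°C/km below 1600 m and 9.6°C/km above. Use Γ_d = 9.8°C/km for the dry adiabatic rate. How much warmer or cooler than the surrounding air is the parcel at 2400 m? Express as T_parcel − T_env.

-8.35°C (parcel cooler than environment)

Parcel:
  300 → 2400 m (dry, 9.8°C/km): ΔT = -9.8 × 2.1 = -20.58°C → T = -14.58°C
Environment:
  300 → 1600 m (environment, lower layer, 3.5°C/km): ΔT = -3.5 × 1.3 = -4.55°C → T = 1.45°C
  1600 → 2400 m (environment, upper layer, 9.6°C/km): ΔT = -9.6 × 0.8 = -7.68°C → T = -6.23°C
T_parcel − T_env = -14.58 − (-6.23) = -8.35°C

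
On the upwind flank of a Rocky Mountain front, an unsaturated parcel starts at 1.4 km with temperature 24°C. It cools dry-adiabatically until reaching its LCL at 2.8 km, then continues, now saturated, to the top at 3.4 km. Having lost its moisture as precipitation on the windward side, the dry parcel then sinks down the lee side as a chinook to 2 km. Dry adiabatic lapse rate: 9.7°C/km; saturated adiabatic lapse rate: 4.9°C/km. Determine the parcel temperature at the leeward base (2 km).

1400 → 2800 m (dry, 9.7°C/km): ΔT = -9.7 × 1.4 = -13.58°C → T = 10.42°C
2800 → 3400 m (saturated, 4.9°C/km): ΔT = -4.9 × 0.6 = -2.94°C → T = 7.48°C
3400 → 2000 m (dry descent, 9.7°C/km): ΔT = +9.7 × 1.4 = +13.58°C → T = 21.06°C

21.06°C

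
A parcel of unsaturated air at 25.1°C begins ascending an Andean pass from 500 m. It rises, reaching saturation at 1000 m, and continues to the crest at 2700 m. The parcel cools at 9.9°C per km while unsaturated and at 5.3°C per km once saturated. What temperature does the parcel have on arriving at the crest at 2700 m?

From 500 m to 1000 m (dry): cools by 9.9 × 0.5 = 4.95°C, giving 20.15°C.
From 1000 m to 2700 m (saturated): cools by 5.3 × 1.7 = 9.01°C, giving 11.14°C.

11.14°C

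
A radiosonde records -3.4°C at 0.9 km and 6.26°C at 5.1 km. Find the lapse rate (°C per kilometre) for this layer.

Γ = −ΔT/Δz = (-3.4 − 6.26) / (5100 − 900) m
  = -9.66°C / 4.2 km = -2.3°C/km

-2.3°C/km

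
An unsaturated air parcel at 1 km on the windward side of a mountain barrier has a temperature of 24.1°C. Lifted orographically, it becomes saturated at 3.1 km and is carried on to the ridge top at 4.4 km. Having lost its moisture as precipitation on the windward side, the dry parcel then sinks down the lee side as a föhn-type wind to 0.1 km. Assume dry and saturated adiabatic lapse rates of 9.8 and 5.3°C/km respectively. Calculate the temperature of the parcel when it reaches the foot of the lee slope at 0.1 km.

38.77°C

1000 → 3100 m (dry, 9.8°C/km): ΔT = -9.8 × 2.1 = -20.58°C → T = 3.52°C
3100 → 4400 m (saturated, 5.3°C/km): ΔT = -5.3 × 1.3 = -6.89°C → T = -3.37°C
4400 → 100 m (dry descent, 9.8°C/km): ΔT = +9.8 × 4.3 = +42.14°C → T = 38.77°C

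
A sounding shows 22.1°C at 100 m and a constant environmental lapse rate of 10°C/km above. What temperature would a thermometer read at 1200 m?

11.1°C

100–1200 m, environmental: Δz = 1.1 km ⇒ ΔT = -11°C; T = 11.1°C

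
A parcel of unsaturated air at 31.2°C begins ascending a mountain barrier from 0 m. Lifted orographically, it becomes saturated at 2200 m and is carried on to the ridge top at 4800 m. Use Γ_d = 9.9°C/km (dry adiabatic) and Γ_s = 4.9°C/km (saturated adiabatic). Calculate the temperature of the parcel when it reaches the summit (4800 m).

-3.32°C

Dry to 2200 m: -9.9 × 2.2 km = -21.78°C, so T = 9.42°C.
Saturated to 4800 m: -4.9 × 2.6 km = -12.74°C, so T = -3.32°C.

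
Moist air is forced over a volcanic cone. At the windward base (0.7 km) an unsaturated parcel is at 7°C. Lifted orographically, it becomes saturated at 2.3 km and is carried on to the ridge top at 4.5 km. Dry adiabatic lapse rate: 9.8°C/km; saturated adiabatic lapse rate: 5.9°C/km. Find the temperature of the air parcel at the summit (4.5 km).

-21.66°C

700 → 2300 m (dry, 9.8°C/km): ΔT = -9.8 × 1.6 = -15.68°C → T = -8.68°C
2300 → 4500 m (saturated, 5.9°C/km): ΔT = -5.9 × 2.2 = -12.98°C → T = -21.66°C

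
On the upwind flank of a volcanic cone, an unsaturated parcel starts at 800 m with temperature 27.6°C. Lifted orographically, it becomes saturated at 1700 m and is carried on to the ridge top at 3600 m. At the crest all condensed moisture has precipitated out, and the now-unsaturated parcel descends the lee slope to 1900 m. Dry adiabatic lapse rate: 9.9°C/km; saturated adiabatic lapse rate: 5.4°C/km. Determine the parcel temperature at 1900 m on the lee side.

Dry to 1700 m: -9.9 × 0.9 km = -8.91°C, so T = 18.69°C.
Saturated to 3600 m: -5.4 × 1.9 km = -10.26°C, so T = 8.43°C.
Dry descent to 1900 m: +9.9 × 1.7 km = +16.83°C, so T = 25.26°C.

25.26°C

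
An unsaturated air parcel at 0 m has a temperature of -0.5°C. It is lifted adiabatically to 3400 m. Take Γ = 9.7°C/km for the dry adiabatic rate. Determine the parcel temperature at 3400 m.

-33.48°C

Dry adiabatic to 3400 m: -9.7 × 3.4 km = -32.98°C, so T = -33.48°C.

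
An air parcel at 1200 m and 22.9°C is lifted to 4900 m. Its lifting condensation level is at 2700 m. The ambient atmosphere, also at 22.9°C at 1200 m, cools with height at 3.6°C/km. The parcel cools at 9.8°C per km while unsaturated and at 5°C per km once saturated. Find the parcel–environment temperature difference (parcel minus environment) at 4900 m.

Parcel:
  From 1200 m to 2700 m (dry): cools by 9.8 × 1.5 = 14.7°C, giving 8.2°C.
  From 2700 m to 4900 m (saturated): cools by 5 × 2.2 = 11°C, giving -2.8°C.
Environment:
  From 1200 m to 4900 m (environment): cools by 3.6 × 3.7 = 13.32°C, giving 9.58°C.
T_parcel − T_env = -2.8 − 9.58 = -12.38°C

-12.38°C (parcel cooler than environment)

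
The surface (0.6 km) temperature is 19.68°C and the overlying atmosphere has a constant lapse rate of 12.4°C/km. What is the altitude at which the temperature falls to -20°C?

3.8 km

Height above start = (19.68 − (-20)) / 12.4 = 3.2 km
Altitude = 600 m + 3200 m = 3800 m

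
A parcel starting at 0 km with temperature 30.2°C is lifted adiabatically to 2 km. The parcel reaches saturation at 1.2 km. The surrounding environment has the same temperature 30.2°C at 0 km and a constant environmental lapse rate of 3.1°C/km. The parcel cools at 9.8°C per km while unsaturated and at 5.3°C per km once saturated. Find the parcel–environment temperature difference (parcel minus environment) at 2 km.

Parcel:
  0 → 1200 m (dry, 9.8°C/km): ΔT = -9.8 × 1.2 = -11.76°C → T = 18.44°C
  1200 → 2000 m (saturated, 5.3°C/km): ΔT = -5.3 × 0.8 = -4.24°C → T = 14.2°C
Environment:
  0 → 2000 m (environment, 3.1°C/km): ΔT = -3.1 × 2 = -6.2°C → T = 24°C
T_parcel − T_env = 14.2 − 24 = -9.8°C

-9.8°C (parcel cooler than environment)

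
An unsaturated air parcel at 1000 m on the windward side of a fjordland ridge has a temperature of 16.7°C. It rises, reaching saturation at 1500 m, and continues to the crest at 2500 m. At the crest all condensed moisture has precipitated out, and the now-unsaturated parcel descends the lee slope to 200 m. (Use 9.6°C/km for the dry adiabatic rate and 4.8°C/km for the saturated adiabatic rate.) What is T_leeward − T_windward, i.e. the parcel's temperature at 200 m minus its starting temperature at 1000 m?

+12.48°C

1000–1500 m, dry: Δz = 0.5 km ⇒ ΔT = -4.8°C; T = 11.9°C
1500–2500 m, saturated: Δz = 1 km ⇒ ΔT = -4.8°C; T = 7.1°C
2500–200 m, dry descent: Δz = 2.3 km ⇒ ΔT = +22.08°C; T = 29.18°C
Net change vs windward start: 29.18 − 16.7 = +12.48°C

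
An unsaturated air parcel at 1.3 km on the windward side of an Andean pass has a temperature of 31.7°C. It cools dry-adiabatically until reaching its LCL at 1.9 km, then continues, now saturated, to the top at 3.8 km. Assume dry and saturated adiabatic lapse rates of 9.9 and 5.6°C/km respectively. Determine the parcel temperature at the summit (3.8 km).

1300 → 1900 m (dry, 9.9°C/km): ΔT = -9.9 × 0.6 = -5.94°C → T = 25.76°C
1900 → 3800 m (saturated, 5.6°C/km): ΔT = -5.6 × 1.9 = -10.64°C → T = 15.12°C

15.12°C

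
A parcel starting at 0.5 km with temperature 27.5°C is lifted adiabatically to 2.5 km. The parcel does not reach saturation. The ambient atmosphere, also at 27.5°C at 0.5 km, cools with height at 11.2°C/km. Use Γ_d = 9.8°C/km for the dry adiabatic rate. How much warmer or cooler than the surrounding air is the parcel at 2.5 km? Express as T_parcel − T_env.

Parcel:
  Dry to 2500 m: -9.8 × 2 km = -19.6°C, so T = 7.9°C.
Environment:
  Environment to 2500 m: -11.2 × 2 km = -22.4°C, so T = 5.1°C.
T_parcel − T_env = 7.9 − 5.1 = +2.8°C

+2.8°C (parcel warmer than environment)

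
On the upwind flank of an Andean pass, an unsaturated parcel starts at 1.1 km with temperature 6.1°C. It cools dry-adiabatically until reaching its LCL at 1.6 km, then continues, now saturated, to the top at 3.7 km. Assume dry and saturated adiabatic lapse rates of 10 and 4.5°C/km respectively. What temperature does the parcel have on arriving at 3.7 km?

1100 → 1600 m (dry, 10°C/km): ΔT = -10 × 0.5 = -5°C → T = 1.1°C
1600 → 3700 m (saturated, 4.5°C/km): ΔT = -4.5 × 2.1 = -9.45°C → T = -8.35°C

-8.35°C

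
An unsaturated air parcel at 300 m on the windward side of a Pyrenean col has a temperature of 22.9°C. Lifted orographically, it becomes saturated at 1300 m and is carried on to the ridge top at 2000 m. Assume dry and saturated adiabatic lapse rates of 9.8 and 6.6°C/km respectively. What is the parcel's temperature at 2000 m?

8.48°C

Dry to 1300 m: -9.8 × 1 km = -9.8°C, so T = 13.1°C.
Saturated to 2000 m: -6.6 × 0.7 km = -4.62°C, so T = 8.48°C.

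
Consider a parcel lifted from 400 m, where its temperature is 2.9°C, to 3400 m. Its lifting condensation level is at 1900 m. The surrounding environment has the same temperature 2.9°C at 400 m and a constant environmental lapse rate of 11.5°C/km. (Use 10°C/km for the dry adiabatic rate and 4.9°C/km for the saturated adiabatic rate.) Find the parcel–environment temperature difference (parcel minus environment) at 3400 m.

+12.15°C (parcel warmer than environment)

Parcel:
  400 → 1900 m (dry, 10°C/km): ΔT = -10 × 1.5 = -15°C → T = -12.1°C
  1900 → 3400 m (saturated, 4.9°C/km): ΔT = -4.9 × 1.5 = -7.35°C → T = -19.45°C
Environment:
  400 → 3400 m (environment, 11.5°C/km): ΔT = -11.5 × 3 = -34.5°C → T = -31.6°C
T_parcel − T_env = -19.45 − (-31.6) = +12.15°C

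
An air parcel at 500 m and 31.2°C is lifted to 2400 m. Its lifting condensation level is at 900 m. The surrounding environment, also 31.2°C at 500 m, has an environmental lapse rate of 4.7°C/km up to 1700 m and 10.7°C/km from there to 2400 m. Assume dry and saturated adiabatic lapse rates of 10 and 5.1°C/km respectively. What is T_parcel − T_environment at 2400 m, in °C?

Parcel:
  Dry to 900 m: -10 × 0.4 km = -4°C, so T = 27.2°C.
  Saturated to 2400 m: -5.1 × 1.5 km = -7.65°C, so T = 19.55°C.
Environment:
  Environment, lower layer to 1700 m: -4.7 × 1.2 km = -5.64°C, so T = 25.56°C.
  Environment, upper layer to 2400 m: -10.7 × 0.7 km = -7.49°C, so T = 18.07°C.
T_parcel − T_env = 19.55 − 18.07 = +1.48°C

+1.48°C (parcel warmer than environment)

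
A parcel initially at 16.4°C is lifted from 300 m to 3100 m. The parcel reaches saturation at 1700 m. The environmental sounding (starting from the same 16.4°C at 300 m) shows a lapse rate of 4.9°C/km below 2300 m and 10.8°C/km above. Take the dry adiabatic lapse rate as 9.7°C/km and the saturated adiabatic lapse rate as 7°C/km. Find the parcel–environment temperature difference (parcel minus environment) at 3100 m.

-4.94°C (parcel cooler than environment)

Parcel:
  From 300 m to 1700 m (dry): cools by 9.7 × 1.4 = 13.58°C, giving 2.82°C.
  From 1700 m to 3100 m (saturated): cools by 7 × 1.4 = 9.8°C, giving -6.98°C.
Environment:
  From 300 m to 2300 m (environment, lower layer): cools by 4.9 × 2 = 9.8°C, giving 6.6°C.
  From 2300 m to 3100 m (environment, upper layer): cools by 10.8 × 0.8 = 8.64°C, giving -2.04°C.
T_parcel − T_env = -6.98 − (-2.04) = -4.94°C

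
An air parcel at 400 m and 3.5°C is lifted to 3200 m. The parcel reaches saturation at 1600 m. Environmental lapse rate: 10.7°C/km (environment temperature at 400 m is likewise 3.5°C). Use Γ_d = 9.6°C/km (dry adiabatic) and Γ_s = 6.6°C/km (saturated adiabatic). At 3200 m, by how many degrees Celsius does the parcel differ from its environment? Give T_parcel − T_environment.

Parcel:
  400–1600 m, dry: Δz = 1.2 km ⇒ ΔT = -11.52°C; T = -8.02°C
  1600–3200 m, saturated: Δz = 1.6 km ⇒ ΔT = -10.56°C; T = -18.58°C
Environment:
  400–3200 m, environment: Δz = 2.8 km ⇒ ΔT = -29.96°C; T = -26.46°C
T_parcel − T_env = -18.58 − (-26.46) = +7.88°C

+7.88°C (parcel warmer than environment)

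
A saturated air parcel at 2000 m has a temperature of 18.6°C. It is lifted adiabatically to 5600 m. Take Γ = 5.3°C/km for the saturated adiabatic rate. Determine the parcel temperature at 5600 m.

2000 → 5600 m (saturated adiabatic, 5.3°C/km): ΔT = -5.3 × 3.6 = -19.08°C → T = -0.48°C

-0.48°C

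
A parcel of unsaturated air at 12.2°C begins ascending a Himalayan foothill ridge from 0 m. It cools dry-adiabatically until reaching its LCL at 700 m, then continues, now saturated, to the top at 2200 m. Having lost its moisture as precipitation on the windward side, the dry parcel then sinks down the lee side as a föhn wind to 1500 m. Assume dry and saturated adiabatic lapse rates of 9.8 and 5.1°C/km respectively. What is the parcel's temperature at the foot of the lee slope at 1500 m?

Dry to 700 m: -9.8 × 0.7 km = -6.86°C, so T = 5.34°C.
Saturated to 2200 m: -5.1 × 1.5 km = -7.65°C, so T = -2.31°C.
Dry descent to 1500 m: +9.8 × 0.7 km = +6.86°C, so T = 4.55°C.

4.55°C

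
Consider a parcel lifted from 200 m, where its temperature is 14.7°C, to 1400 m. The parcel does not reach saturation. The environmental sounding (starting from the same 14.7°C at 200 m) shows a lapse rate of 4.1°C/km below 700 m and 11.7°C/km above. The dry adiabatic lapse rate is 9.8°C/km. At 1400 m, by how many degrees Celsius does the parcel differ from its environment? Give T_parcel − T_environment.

-1.52°C (parcel cooler than environment)

Parcel:
  Dry to 1400 m: -9.8 × 1.2 km = -11.76°C, so T = 2.94°C.
Environment:
  Environment, lower layer to 700 m: -4.1 × 0.5 km = -2.05°C, so T = 12.65°C.
  Environment, upper layer to 1400 m: -11.7 × 0.7 km = -8.19°C, so T = 4.46°C.
T_parcel − T_env = 2.94 − 4.46 = -1.52°C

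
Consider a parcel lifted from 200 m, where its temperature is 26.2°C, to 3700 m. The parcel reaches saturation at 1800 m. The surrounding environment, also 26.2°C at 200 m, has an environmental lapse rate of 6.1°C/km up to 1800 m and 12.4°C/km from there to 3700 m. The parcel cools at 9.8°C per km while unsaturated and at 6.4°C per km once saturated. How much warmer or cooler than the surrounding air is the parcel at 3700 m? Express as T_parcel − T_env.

Parcel:
  Dry to 1800 m: -9.8 × 1.6 km = -15.68°C, so T = 10.52°C.
  Saturated to 3700 m: -6.4 × 1.9 km = -12.16°C, so T = -1.64°C.
Environment:
  Environment, lower layer to 1800 m: -6.1 × 1.6 km = -9.76°C, so T = 16.44°C.
  Environment, upper layer to 3700 m: -12.4 × 1.9 km = -23.56°C, so T = -7.12°C.
T_parcel − T_env = -1.64 − (-7.12) = +5.48°C

+5.48°C (parcel warmer than environment)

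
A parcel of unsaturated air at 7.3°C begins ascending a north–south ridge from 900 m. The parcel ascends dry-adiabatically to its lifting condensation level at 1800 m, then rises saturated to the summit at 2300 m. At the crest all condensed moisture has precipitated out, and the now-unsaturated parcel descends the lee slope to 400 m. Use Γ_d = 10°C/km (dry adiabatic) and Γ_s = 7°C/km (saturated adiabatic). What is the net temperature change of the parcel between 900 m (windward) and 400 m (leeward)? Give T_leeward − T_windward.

900–1800 m, dry: Δz = 0.9 km ⇒ ΔT = -9°C; T = -1.7°C
1800–2300 m, saturated: Δz = 0.5 km ⇒ ΔT = -3.5°C; T = -5.2°C
2300–400 m, dry descent: Δz = 1.9 km ⇒ ΔT = +19°C; T = 13.8°C
Net change vs windward start: 13.8 − 7.3 = +6.5°C

+6.5°C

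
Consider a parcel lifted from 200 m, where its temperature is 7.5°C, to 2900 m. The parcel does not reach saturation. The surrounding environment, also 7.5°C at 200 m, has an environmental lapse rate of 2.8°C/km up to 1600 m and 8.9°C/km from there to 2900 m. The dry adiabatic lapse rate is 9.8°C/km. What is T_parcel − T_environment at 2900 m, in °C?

Parcel:
  From 200 m to 2900 m (dry): cools by 9.8 × 2.7 = 26.46°C, giving -18.96°C.
Environment:
  From 200 m to 1600 m (environment, lower layer): cools by 2.8 × 1.4 = 3.92°C, giving 3.58°C.
  From 1600 m to 2900 m (environment, upper layer): cools by 8.9 × 1.3 = 11.57°C, giving -7.99°C.
T_parcel − T_env = -18.96 − (-7.99) = -10.97°C

-10.97°C (parcel cooler than environment)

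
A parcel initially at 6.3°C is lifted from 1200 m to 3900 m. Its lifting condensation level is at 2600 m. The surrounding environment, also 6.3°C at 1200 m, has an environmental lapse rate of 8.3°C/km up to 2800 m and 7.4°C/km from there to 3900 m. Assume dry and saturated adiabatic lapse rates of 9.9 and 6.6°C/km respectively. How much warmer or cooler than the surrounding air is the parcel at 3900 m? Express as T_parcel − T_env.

-1.02°C (parcel cooler than environment)

Parcel:
  1200–2600 m, dry: Δz = 1.4 km ⇒ ΔT = -13.86°C; T = -7.56°C
  2600–3900 m, saturated: Δz = 1.3 km ⇒ ΔT = -8.58°C; T = -16.14°C
Environment:
  1200–2800 m, environment, lower layer: Δz = 1.6 km ⇒ ΔT = -13.28°C; T = -6.98°C
  2800–3900 m, environment, upper layer: Δz = 1.1 km ⇒ ΔT = -8.14°C; T = -15.12°C
T_parcel − T_env = -16.14 − (-15.12) = -1.02°C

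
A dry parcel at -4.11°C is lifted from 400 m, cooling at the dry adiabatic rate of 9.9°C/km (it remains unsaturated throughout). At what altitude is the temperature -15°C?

1500 m

Height above start = (-4.11 − (-15)) / 9.9 = 1.1 km
Altitude = 400 m + 1100 m = 1500 m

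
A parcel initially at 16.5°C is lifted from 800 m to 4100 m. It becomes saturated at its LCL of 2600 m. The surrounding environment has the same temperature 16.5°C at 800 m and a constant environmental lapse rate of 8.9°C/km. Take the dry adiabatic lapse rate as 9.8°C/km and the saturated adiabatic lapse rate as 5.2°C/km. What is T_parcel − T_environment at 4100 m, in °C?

Parcel:
  800 → 2600 m (dry, 9.8°C/km): ΔT = -9.8 × 1.8 = -17.64°C → T = -1.14°C
  2600 → 4100 m (saturated, 5.2°C/km): ΔT = -5.2 × 1.5 = -7.8°C → T = -8.94°C
Environment:
  800 → 4100 m (environment, 8.9°C/km): ΔT = -8.9 × 3.3 = -29.37°C → T = -12.87°C
T_parcel − T_env = -8.94 − (-12.87) = +3.93°C

+3.93°C (parcel warmer than environment)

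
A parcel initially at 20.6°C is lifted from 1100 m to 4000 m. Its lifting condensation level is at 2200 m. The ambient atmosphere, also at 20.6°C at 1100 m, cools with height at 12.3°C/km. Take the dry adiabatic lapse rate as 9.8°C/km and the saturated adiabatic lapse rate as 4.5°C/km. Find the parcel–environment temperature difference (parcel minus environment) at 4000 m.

+16.79°C (parcel warmer than environment)

Parcel:
  1100 → 2200 m (dry, 9.8°C/km): ΔT = -9.8 × 1.1 = -10.78°C → T = 9.82°C
  2200 → 4000 m (saturated, 4.5°C/km): ΔT = -4.5 × 1.8 = -8.1°C → T = 1.72°C
Environment:
  1100 → 4000 m (environment, 12.3°C/km): ΔT = -12.3 × 2.9 = -35.67°C → T = -15.07°C
T_parcel − T_env = 1.72 − (-15.07) = +16.79°C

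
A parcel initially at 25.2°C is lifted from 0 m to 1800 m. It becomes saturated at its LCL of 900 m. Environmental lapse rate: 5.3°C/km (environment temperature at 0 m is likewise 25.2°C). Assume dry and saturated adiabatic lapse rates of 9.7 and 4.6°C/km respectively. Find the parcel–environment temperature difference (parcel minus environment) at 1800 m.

-3.33°C (parcel cooler than environment)

Parcel:
  0 → 900 m (dry, 9.7°C/km): ΔT = -9.7 × 0.9 = -8.73°C → T = 16.47°C
  900 → 1800 m (saturated, 4.6°C/km): ΔT = -4.6 × 0.9 = -4.14°C → T = 12.33°C
Environment:
  0 → 1800 m (environment, 5.3°C/km): ΔT = -5.3 × 1.8 = -9.54°C → T = 15.66°C
T_parcel − T_env = 12.33 − 15.66 = -3.33°C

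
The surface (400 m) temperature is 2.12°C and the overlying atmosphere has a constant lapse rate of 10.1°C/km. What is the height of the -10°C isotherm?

1600 m

Height above start = (2.12 − (-10)) / 10.1 = 1.2 km
Altitude = 400 m + 1200 m = 1600 m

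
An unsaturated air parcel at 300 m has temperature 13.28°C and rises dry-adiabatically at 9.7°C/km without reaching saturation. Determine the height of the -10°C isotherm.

2700 m

Height above start = (13.28 − (-10)) / 9.7 = 2.4 km
Altitude = 300 m + 2400 m = 2700 m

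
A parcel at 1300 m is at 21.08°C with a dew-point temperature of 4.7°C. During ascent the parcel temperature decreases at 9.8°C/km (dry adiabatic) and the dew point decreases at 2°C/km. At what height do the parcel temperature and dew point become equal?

T and T_d converge at 9.8 − 2 = 7.8°C per km
Height above start = (21.08 − 4.7) / 7.8 = 2.1 km
LCL altitude = 1300 m + 2100 m = 3400 m

3400 m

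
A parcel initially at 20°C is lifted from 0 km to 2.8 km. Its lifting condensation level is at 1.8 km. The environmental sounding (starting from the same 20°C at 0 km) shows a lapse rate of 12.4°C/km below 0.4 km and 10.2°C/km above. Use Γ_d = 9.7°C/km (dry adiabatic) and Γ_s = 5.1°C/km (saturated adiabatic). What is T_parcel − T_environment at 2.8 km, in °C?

Parcel:
  From 0 m to 1800 m (dry): cools by 9.7 × 1.8 = 17.46°C, giving 2.54°C.
  From 1800 m to 2800 m (saturated): cools by 5.1 × 1 = 5.1°C, giving -2.56°C.
Environment:
  From 0 m to 400 m (environment, lower layer): cools by 12.4 × 0.4 = 4.96°C, giving 15.04°C.
  From 400 m to 2800 m (environment, upper layer): cools by 10.2 × 2.4 = 24.48°C, giving -9.44°C.
T_parcel − T_env = -2.56 − (-9.44) = +6.88°C

+6.88°C (parcel warmer than environment)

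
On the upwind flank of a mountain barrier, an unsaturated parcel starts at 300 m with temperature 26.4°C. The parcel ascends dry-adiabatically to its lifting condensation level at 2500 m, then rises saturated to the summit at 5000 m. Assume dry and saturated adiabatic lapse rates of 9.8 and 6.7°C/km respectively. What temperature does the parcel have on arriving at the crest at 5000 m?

From 300 m to 2500 m (dry): cools by 9.8 × 2.2 = 21.56°C, giving 4.84°C.
From 2500 m to 5000 m (saturated): cools by 6.7 × 2.5 = 16.75°C, giving -11.91°C.

-11.91°C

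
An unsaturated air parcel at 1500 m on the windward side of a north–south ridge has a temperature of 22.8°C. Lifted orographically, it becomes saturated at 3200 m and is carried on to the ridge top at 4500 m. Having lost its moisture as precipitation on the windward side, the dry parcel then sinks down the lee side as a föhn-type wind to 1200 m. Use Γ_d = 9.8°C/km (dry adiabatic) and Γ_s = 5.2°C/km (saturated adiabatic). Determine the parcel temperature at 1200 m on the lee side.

31.72°C

1500 → 3200 m (dry, 9.8°C/km): ΔT = -9.8 × 1.7 = -16.66°C → T = 6.14°C
3200 → 4500 m (saturated, 5.2°C/km): ΔT = -5.2 × 1.3 = -6.76°C → T = -0.62°C
4500 → 1200 m (dry descent, 9.8°C/km): ΔT = +9.8 × 3.3 = +32.34°C → T = 31.72°C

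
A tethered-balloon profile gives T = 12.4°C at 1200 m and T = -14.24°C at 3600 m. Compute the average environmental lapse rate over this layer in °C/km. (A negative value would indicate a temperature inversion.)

Γ = −ΔT/Δz = (12.4 − (-14.24)) / (3600 − 1200) m
  = 26.64°C / 2.4 km = 11.1°C/km

11.1°C/km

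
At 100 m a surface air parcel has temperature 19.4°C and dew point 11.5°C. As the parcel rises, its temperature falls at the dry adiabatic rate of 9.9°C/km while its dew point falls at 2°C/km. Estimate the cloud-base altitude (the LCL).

T and T_d converge at 9.9 − 2 = 7.9°C per km
Height above start = (19.4 − 11.5) / 7.9 = 1 km
LCL altitude = 100 m + 1000 m = 1100 m

1100 m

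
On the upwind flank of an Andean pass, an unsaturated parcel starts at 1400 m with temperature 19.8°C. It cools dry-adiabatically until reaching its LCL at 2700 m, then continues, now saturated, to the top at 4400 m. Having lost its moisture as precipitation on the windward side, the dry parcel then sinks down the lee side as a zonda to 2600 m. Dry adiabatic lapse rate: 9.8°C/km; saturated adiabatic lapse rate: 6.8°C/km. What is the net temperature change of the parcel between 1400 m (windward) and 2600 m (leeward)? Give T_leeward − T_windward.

-6.66°C

1400 → 2700 m (dry, 9.8°C/km): ΔT = -9.8 × 1.3 = -12.74°C → T = 7.06°C
2700 → 4400 m (saturated, 6.8°C/km): ΔT = -6.8 × 1.7 = -11.56°C → T = -4.5°C
4400 → 2600 m (dry descent, 9.8°C/km): ΔT = +9.8 × 1.8 = +17.64°C → T = 13.14°C
Net change vs windward start: 13.14 − 19.8 = -6.66°C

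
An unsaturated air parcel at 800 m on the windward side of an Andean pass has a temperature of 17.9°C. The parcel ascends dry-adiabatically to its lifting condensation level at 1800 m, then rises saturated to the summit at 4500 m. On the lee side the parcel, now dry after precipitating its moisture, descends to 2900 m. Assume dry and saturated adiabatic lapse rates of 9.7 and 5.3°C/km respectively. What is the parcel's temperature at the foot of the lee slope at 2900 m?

800–1800 m, dry: Δz = 1 km ⇒ ΔT = -9.7°C; T = 8.2°C
1800–4500 m, saturated: Δz = 2.7 km ⇒ ΔT = -14.31°C; T = -6.11°C
4500–2900 m, dry descent: Δz = 1.6 km ⇒ ΔT = +15.52°C; T = 9.41°C

9.41°C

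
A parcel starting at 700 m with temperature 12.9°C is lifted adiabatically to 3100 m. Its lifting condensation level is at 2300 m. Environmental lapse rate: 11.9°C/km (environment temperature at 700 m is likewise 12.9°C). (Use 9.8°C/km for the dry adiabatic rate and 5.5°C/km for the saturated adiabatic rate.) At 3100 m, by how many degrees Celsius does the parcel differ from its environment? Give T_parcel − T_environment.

+8.48°C (parcel warmer than environment)

Parcel:
  700 → 2300 m (dry, 9.8°C/km): ΔT = -9.8 × 1.6 = -15.68°C → T = -2.78°C
  2300 → 3100 m (saturated, 5.5°C/km): ΔT = -5.5 × 0.8 = -4.4°C → T = -7.18°C
Environment:
  700 → 3100 m (environment, 11.9°C/km): ΔT = -11.9 × 2.4 = -28.56°C → T = -15.66°C
T_parcel − T_env = -7.18 − (-15.66) = +8.48°C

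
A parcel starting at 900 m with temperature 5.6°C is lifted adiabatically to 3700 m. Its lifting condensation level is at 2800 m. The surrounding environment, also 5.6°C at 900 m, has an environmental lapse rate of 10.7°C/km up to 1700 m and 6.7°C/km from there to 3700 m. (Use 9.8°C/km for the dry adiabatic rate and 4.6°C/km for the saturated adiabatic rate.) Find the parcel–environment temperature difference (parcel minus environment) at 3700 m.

-0.8°C (parcel cooler than environment)

Parcel:
  900 → 2800 m (dry, 9.8°C/km): ΔT = -9.8 × 1.9 = -18.62°C → T = -13.02°C
  2800 → 3700 m (saturated, 4.6°C/km): ΔT = -4.6 × 0.9 = -4.14°C → T = -17.16°C
Environment:
  900 → 1700 m (environment, lower layer, 10.7°C/km): ΔT = -10.7 × 0.8 = -8.56°C → T = -2.96°C
  1700 → 3700 m (environment, upper layer, 6.7°C/km): ΔT = -6.7 × 2 = -13.4°C → T = -16.36°C
T_parcel − T_env = -17.16 − (-16.36) = -0.8°C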